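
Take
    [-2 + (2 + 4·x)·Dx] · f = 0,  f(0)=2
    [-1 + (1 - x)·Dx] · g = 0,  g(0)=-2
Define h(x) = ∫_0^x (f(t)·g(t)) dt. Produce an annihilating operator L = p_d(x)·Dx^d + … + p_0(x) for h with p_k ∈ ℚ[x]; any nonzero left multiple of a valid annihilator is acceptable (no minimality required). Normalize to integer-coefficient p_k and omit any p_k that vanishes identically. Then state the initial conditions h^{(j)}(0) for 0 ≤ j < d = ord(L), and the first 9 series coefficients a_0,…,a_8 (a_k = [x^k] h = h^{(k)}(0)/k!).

f: a_k = 2, 2, -1, 1, -5/4, 7/4, -21/8, 33/8, -429/64, …
g: a_k = -2, -2, -2, -2, -2, -2, -2, -2, -2, …
f·g: L₀ = L_f ⊗_s L_g, ord ≤ 1·1.
h=∫h₀ ⇒ L = L₀·Dx.
L = (2 + x)·Dx + (-1 - x + 2·x^2)·Dx^2  (order 2).
h: a_k = 0, -4, -4, -2, -2, -11/10, -3/2, -15/28, -3/2, …
ICs: h(0) = 0, h′(0) = -4.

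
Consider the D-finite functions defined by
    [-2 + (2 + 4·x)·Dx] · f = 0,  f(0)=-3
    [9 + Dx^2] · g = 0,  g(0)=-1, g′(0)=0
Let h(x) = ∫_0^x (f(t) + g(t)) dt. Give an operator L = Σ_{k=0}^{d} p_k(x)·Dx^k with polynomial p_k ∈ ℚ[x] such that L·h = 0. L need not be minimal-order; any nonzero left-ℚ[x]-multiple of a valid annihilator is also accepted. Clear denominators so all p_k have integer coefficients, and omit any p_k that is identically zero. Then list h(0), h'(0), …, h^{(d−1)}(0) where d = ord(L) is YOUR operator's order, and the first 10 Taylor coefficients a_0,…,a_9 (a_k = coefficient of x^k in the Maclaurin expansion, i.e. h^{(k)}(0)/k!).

L = (-27 - 81·x - 81·x^2)·Dx + (18 + 117·x + 243·x^2 + 162·x^3)·Dx^2 + (-3 - 9·x - 9·x^2)·Dx^3 + (2 + 13·x + 27·x^2 + 18·x^3)·Dx^4  (order 4).
h: a_k = 0, -4, -3/2, 2, -3/8, -3/10, -7/16, 99/140, -99/128, 1231/1120, …
ICs: h(0) = 0, h′(0) = -4, h′′(0) = -3, h′′′(0) = 12.

f: a_k = -3, -3, 3/2, -3/2, 15/8, -21/8, 63/16, -99/16, 1287/128, -2145/128, …
g: a_k = -1, 0, 9/2, 0, -27/8, 0, 81/80, 0, -729/4480, 0, …
h₀=f+g: left-lcm gives L₀, ord ≤ 3.
Integrate: L := L₀·Dx.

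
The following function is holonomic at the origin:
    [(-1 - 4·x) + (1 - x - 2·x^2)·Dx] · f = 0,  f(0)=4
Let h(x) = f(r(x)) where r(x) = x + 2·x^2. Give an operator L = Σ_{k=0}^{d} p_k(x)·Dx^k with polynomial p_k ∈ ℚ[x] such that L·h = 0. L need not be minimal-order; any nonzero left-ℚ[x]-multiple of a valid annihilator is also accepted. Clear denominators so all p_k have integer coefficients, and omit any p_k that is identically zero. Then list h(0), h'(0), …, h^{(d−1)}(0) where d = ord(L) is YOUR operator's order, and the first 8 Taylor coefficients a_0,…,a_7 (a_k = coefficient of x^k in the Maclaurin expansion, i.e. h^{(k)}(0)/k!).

L = (1 + 8·x + 24·x^2 + 32·x^3) + (-1 + x + 4·x^2 + 8·x^3 + 8·x^4)·Dx  (order 1).
h: a_k = 4, 4, 20, 68, 212, 676, 2228, 7172, …
ICs: h(0) = 4.

f: a_k = 4, 4, 12, 20, 44, 84, 172, 340, …
f∘r: x↦r, Dx↦Dx/r' in L_f ⇒ L₀.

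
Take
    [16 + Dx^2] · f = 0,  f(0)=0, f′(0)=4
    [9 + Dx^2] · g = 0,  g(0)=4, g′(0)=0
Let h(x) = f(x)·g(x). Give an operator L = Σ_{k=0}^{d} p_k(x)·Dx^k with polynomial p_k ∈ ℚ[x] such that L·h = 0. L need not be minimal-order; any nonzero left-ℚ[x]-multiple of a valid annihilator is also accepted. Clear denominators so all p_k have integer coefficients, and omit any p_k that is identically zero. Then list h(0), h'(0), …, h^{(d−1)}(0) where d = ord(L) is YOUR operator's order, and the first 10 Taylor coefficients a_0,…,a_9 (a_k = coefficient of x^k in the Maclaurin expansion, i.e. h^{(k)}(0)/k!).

f: a_k = 0, 4, 0, -32/3, 0, 128/15, 0, -1024/315, 0, 2048/2835, …
g: a_k = 4, 0, -18, 0, 27/2, 0, -81/20, 0, 729/1120, 0, …
Sym-product of L_f,L_g gives L₀ (≤ ord 4).
L = 49 + 50·Dx^2 + Dx^4  (order 4).
h: a_k = 0, 16, 0, -344/3, 0, 4202/15, 0, -102943/315, 0, 5044201/22680, …
ICs: h(0) = 0, h′(0) = 16, h′′(0) = 0, h′′′(0) = -688.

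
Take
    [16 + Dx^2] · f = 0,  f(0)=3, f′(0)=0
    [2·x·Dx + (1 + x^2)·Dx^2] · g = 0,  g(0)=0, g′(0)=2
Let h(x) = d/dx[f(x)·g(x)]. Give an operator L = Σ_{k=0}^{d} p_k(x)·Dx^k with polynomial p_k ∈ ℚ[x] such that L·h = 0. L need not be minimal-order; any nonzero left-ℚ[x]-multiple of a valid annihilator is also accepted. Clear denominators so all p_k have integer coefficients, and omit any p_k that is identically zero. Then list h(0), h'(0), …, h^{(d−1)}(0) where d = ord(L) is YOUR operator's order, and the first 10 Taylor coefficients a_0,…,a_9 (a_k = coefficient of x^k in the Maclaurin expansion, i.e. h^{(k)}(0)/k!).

f: a_k = 3, 0, -24, 0, 32, 0, -256/15, 0, 512/105, 0, …
g: a_k = 0, 2, 0, -2/3, 0, 2/5, 0, -2/7, 0, 2/9, …
Product ⇒ symmetric product L₀, ord ≤ 4.
h=h₀': d/dx-closure on L₀ ⇒ L.
L = (32960 + 157056·x^2 + 319424·x^4 + 359424·x^6 + 242688·x^8 + 94208·x^10 + 16384·x^12) + (6752·x + 28736·x^3 + 49120·x^5 + 43520·x^7 + 20480·x^9 + 4096·x^11)·Dx + (3420 + 17320·x^2 + 37356·x^4 + 44272·x^6 + 30848·x^8 + 12032·x^10 + 2048·x^12)·Dx^2 + (422·x + 1796·x^3 + 3070·x^5 + 2720·x^7 + 1280·x^9 + 256·x^11)·Dx^3 + (85 + 469·x^2 + 1087·x^4 + 1363·x^6 + 980·x^8 + 384·x^10 + 64·x^12)·Dx^4  (order 4).
h: a_k = 6, 0, -150, 0, 406, 0, -6922/15, 0, 13058/35, 0, …
ICs: h(0) = 6, h′(0) = 0, h′′(0) = -300, h′′′(0) = 0.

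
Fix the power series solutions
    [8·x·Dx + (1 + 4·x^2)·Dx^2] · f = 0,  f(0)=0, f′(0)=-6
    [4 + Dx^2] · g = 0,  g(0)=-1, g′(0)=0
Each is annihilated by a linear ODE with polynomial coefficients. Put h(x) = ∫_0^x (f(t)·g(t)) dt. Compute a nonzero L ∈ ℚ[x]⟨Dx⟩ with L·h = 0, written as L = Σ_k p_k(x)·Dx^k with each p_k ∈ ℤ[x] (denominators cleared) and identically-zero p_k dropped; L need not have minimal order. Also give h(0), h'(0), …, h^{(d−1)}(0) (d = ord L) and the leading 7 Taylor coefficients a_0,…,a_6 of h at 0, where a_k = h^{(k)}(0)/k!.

L = (80 + 832·x^2 + 1408·x^4 + 2048·x^6 + 2048·x^8)·Dx + (96·x + 640·x^3 + 1536·x^5 + 2048·x^7)·Dx^2 + (24 + 256·x^2 + 576·x^4 + 1024·x^6 + 1024·x^8)·Dx^3 + (24·x + 160·x^3 + 384·x^5 + 512·x^7)·Dx^4 + (1 + 12·x^2 + 56·x^4 + 128·x^6 + 128·x^8)·Dx^5  (order 5).
h: a_k = 0, 0, 3, 0, -5, 0, 98/15, …
ICs: h(0) = 0, h′(0) = 0, h′′(0) = 6, h′′′(0) = 0, h′′′′(0) = -120.

f: a_k = 0, -6, 0, 8, 0, -96/5, 0, …
g: a_k = -1, 0, 2, 0, -2/3, 0, 4/45, …
Sym-product of L_f,L_g gives L₀ (≤ ord 4).
h=∫h₀ ⇒ L = L₀·Dx.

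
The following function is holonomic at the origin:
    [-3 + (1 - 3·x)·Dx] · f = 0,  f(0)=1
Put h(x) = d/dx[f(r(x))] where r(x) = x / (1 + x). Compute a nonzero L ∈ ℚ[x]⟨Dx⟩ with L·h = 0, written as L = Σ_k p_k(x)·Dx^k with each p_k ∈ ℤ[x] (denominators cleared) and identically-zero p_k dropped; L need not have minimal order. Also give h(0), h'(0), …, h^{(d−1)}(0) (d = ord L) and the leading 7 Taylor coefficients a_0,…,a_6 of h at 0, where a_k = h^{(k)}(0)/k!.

L = 4 + (-1 + 2·x)·Dx  (order 1).
h: a_k = 3, 12, 36, 96, 240, 576, 1344, …
ICs: h(0) = 3.

f: a_k = 1, 3, 9, 27, 81, 243, 729, …
Substitute x→r, Dx→(1/r')Dx; clear ⇒ L₀.
Derive L from L₀ (diff closure).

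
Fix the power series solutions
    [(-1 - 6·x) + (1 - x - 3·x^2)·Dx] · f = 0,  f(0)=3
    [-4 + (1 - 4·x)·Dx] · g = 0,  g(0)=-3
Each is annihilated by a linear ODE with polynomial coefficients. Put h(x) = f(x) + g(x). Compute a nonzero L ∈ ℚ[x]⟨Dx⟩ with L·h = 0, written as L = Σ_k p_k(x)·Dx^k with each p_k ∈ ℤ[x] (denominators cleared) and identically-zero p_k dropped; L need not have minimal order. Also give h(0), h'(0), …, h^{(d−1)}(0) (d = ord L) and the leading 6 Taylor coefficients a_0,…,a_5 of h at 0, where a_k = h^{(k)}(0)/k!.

f: a_k = 3, 3, 12, 21, 57, 120, …
g: a_k = -3, -12, -48, -192, -768, -3072, …
Weyl lclm of L_f,L_g ⇒ L₀ (ord ≤ 2).
L = (-72·x + 72·x^2 - 96·x^3) + (8 - 6·x - 66·x^2 + 112·x^3 - 192·x^4)·Dx + (-1 + 7·x - 15·x^2 + 10·x^3 + 20·x^4 - 48·x^5)·Dx^2  (order 2).
h: a_k = 0, -9, -36, -171, -711, -2952, …
ICs: h(0) = 0, h′(0) = -9.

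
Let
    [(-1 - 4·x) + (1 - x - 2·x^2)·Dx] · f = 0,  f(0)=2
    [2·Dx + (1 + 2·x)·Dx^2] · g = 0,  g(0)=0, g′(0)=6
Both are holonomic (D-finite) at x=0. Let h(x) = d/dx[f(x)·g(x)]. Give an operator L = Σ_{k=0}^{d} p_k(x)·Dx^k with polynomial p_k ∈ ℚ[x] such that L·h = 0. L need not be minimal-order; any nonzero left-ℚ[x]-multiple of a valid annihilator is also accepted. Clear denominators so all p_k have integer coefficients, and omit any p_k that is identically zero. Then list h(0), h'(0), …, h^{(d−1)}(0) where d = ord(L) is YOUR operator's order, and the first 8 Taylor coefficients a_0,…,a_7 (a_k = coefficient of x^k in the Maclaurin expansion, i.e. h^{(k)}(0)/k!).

L = (60 + 216·x + 288·x^2) + (5 + 66·x + 240·x^2 + 224·x^3)·Dx + (-3 - 11·x + 4·x^2 + 44·x^3 + 32·x^4)·Dx^2  (order 2).
h: a_k = 12, 0, 120, 64, 672, 3072/5, 16832/5, 27648/7, …
ICs: h(0) = 12, h′(0) = 0.

f: a_k = 2, 2, 6, 10, 22, 42, 86, 170, …
g: a_k = 0, 6, -6, 8, -12, 96/5, -32, 384/7, …
L₀ := L_f ⊗_s L_g (sym. prod.), ord ≤ 2.
Derive L from L₀ (diff closure).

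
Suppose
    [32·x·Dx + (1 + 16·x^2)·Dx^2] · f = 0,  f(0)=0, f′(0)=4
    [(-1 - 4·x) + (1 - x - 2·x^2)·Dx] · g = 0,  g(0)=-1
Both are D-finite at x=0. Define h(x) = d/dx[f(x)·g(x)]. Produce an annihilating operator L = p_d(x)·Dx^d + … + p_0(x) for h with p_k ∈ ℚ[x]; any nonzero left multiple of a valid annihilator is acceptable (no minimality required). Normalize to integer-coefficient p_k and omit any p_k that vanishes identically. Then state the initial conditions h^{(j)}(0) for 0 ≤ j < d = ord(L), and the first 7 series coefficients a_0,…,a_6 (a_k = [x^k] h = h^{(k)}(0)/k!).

L = (-36 + 2880·x^2 + 6144·x^3 + 18432·x^4) + (11 + 60·x - 144·x^2 - 64·x^3 + 6144·x^4 + 12288·x^5)·Dx + (-1 - 7·x - 54·x^2 - 48·x^3 - 512·x^4 + 1024·x^5 + 1536·x^6)·Dx^2  (order 2).
h: a_k = -4, -8, 28, 16/3, -924, -5464/5, 187828/15, …
ICs: h(0) = -4, h′(0) = -8.

f: a_k = 0, 4, 0, -64/3, 0, 1024/5, 0, …
g: a_k = -1, -1, -3, -5, -11, -21, -43, …
f·g: L₀ = L_f ⊗_s L_g, ord ≤ 2·1.
Differentiate: ansatz ord ≤ ord L₀ ⇒ L.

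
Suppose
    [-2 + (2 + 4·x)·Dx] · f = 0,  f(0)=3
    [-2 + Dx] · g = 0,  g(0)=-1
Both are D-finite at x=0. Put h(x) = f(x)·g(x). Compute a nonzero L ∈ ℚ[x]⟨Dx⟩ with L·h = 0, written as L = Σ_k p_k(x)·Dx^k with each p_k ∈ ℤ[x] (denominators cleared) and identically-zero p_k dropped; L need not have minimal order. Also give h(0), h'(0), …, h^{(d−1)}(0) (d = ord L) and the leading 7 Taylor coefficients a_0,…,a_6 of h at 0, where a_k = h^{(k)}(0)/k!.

L = (-3 - 4·x) + (1 + 2·x)·Dx  (order 1).
h: a_k = -3, -9, -21/2, -17/2, -33/8, -107/40, 89/240, …
ICs: h(0) = -3.

f: a_k = 3, 3, -3/2, 3/2, -15/8, 21/8, -63/16, …
g: a_k = -1, -2, -2, -4/3, -2/3, -4/15, -4/45, …
Sym-product of L_f,L_g gives L₀ (≤ ord 1).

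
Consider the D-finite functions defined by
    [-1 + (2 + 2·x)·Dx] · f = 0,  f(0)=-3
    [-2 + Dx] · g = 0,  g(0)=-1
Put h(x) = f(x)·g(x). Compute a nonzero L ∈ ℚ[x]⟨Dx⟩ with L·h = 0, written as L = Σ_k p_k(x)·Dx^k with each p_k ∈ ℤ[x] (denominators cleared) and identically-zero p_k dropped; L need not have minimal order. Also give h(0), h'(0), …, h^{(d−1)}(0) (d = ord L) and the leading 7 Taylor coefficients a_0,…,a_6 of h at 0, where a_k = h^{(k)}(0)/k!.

L = (-5 - 4·x) + (2 + 2·x)·Dx  (order 1).
h: a_k = 3, 15/2, 69/8, 103/16, 449/128, 1949/1280, 1643/3072, …
ICs: h(0) = 3.

f: a_k = -3, -3/2, 3/8, -3/16, 15/128, -21/256, 63/1024, …
g: a_k = -1, -2, -2, -4/3, -2/3, -4/15, -4/45, …
L₀ := L_f ⊗_s L_g (sym. prod.), ord ≤ 1.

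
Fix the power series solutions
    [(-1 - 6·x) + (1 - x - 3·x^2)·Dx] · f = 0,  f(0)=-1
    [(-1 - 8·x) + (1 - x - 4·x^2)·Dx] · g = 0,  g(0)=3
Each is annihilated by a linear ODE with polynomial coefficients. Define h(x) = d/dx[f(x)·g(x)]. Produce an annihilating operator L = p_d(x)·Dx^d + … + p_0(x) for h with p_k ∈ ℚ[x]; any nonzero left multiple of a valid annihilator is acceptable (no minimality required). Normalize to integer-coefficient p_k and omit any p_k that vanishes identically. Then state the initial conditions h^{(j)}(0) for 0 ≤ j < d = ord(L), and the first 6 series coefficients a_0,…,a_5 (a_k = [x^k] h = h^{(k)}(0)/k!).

f: a_k = -1, -1, -4, -7, -19, -40, …
g: a_k = 3, 3, 15, 27, 87, 195, …
Sym-product of L_f,L_g gives L₀ (≤ ord 1).
Differentiate: ansatz ord ≤ ord L₀ ⇒ L.
L = (20 + 30·x - 12·x^2 - 768·x^3 - 708·x^4 + 2520·x^5 + 2880·x^6) + (-2 - 8·x + 57·x^2 + 64·x^3 - 330·x^4 - 285·x^5 + 588·x^6 + 576·x^7)·Dx  (order 1).
h: a_k = -6, -60, -225, -1008, -3360, -11826, …
ICs: h(0) = -6.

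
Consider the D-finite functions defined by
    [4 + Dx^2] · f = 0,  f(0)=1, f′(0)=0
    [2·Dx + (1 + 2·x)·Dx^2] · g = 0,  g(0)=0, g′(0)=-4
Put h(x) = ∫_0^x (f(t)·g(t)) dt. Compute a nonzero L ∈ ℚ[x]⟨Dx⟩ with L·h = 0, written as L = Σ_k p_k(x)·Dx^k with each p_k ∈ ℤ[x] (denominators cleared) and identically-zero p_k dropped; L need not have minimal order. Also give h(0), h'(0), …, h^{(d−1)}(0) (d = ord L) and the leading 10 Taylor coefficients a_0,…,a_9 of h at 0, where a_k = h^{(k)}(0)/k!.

L = (-48 + 192·x + 1216·x^2 + 2048·x^3 + 1024·x^4)·Dx + (32 + 320·x + 768·x^2 + 512·x^3)·Dx^2 + (160·x + 672·x^2 + 1024·x^3 + 512·x^4)·Dx^3 + (8 + 80·x + 192·x^2 + 128·x^3)·Dx^4 + (3 + 28·x + 92·x^2 + 128·x^3 + 64·x^4)·Dx^5  (order 5).
h: a_k = 0, 0, -2, 4/3, 2/3, 0, -4/5, 8/7, -62/35, 1184/405, …
ICs: h(0) = 0, h′(0) = 0, h′′(0) = -4, h′′′(0) = 8, h′′′′(0) = 16.

f: a_k = 1, 0, -2, 0, 2/3, 0, -4/45, 0, 2/315, 0, …
g: a_k = 0, -4, 4, -16/3, 8, -64/5, 64/3, -256/7, 64, -1024/9, …
L₀ := L_f ⊗_s L_g (sym. prod.), ord ≤ 4.
h=∫h₀ ⇒ L = L₀·Dx.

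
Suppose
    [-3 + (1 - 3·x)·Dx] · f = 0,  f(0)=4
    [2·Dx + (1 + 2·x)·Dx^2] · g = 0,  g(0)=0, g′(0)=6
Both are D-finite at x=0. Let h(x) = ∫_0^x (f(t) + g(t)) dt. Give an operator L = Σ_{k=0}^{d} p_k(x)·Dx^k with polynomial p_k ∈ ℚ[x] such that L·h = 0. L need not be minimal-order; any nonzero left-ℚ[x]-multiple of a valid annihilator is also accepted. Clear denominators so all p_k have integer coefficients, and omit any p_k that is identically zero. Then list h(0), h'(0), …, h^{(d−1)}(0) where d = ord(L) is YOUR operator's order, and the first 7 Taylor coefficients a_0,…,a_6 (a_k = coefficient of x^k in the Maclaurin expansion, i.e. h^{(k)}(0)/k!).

L = (78 + 36·x)·Dx^2 + (23 + 132·x + 72·x^2)·Dx^3 + (-4 + x + 27·x^2 + 18·x^3)·Dx^4  (order 4).
h: a_k = 0, 4, 9, 10, 29, 312/5, 826/5, …
ICs: h(0) = 0, h′(0) = 4, h′′(0) = 18, h′′′(0) = 60.

f: a_k = 4, 12, 36, 108, 324, 972, 2916, …
g: a_k = 0, 6, -6, 8, -12, 96/5, -32, …
L₀ := lclm(L_f,L_g); ord L₀ ≤ 1+2.
h=∫h₀ ⇒ L = L₀·Dx.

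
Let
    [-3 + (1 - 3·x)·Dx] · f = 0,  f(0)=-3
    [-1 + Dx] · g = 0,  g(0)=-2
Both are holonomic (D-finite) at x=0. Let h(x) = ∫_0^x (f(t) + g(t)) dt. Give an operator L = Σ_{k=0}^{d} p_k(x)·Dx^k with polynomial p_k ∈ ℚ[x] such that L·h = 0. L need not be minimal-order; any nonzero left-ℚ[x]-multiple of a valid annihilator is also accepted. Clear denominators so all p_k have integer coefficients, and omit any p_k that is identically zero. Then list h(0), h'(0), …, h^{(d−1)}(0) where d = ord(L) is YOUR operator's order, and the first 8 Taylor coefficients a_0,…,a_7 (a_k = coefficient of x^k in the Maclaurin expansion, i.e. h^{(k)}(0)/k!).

L = (-15 - 9·x)·Dx + (17 + 6·x - 9·x^2)·Dx^2 + (-2 + 3·x + 9·x^2)·Dx^3  (order 3).
h: a_k = 0, -5, -11/2, -28/3, -61/3, -2917/60, -43741/360, -787321/2520, …
ICs: h(0) = 0, h′(0) = -5, h′′(0) = -11.

f: a_k = -3, -9, -27, -81, -243, -729, -2187, -6561, …
g: a_k = -2, -2, -1, -1/3, -1/12, -1/60, -1/360, -1/2520, …
h₀=f+g: left-lcm gives L₀, ord ≤ 2.
∫: right-multiply L₀ by Dx.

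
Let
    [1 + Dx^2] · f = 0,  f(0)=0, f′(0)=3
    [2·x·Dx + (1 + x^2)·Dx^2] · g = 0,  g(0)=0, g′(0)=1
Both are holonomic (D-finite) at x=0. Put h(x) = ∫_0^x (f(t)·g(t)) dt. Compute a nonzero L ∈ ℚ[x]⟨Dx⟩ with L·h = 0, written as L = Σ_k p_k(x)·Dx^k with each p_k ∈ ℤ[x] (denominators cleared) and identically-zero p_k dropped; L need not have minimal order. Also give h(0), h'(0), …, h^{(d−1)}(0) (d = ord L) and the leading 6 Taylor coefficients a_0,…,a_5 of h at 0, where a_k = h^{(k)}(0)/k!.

L = (10 + 26·x^2 + 11·x^4 + 4·x^6 + x^8)·Dx + (12·x + 20·x^3 + 12·x^5 + 4·x^7)·Dx^2 + (12 + 32·x^2 + 18·x^4 + 8·x^6 + 2·x^8)·Dx^3 + (12·x + 20·x^3 + 12·x^5 + 4·x^7)·Dx^4 + (2 + 6·x^2 + 7·x^4 + 4·x^6 + x^8)·Dx^5  (order 5).
h: a_k = 0, 0, 0, 1, 0, -3/10, …
ICs: h(0) = 0, h′(0) = 0, h′′(0) = 0, h′′′(0) = 6, h′′′′(0) = 0.

f: a_k = 0, 3, 0, -1/2, 0, 1/40, …
g: a_k = 0, 1, 0, -1/3, 0, 1/5, …
Product ⇒ symmetric product L₀, ord ≤ 4.
h=∫h₀ ⇒ L = L₀·Dx.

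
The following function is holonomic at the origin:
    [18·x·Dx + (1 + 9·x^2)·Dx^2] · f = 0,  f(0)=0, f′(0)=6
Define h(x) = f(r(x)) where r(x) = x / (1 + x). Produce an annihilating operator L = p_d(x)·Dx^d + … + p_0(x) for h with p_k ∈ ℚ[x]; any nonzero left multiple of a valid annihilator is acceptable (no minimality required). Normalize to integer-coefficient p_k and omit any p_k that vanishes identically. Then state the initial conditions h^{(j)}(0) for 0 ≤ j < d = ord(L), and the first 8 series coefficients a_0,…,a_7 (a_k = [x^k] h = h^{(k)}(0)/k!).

L = (2 + 20·x)·Dx + (1 + 2·x + 10·x^2)·Dx^2  (order 2).
h: a_k = 0, 6, -6, -12, 48, -24/5, -312, 3984/7, …
ICs: h(0) = 0, h′(0) = 6.

f: a_k = 0, 6, 0, -18, 0, 486/5, 0, -4374/7, …
f∘r: x↦r, Dx↦Dx/r' in L_f ⇒ L₀.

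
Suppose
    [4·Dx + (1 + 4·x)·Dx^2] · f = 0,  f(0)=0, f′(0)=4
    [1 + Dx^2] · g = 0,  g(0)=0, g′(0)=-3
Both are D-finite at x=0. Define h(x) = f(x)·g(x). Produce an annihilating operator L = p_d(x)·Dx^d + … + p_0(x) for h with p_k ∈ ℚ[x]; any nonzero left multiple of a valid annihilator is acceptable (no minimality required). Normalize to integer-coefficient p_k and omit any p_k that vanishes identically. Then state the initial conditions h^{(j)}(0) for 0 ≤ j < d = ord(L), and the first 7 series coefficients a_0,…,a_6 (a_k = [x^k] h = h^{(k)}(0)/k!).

f: a_k = 0, 4, -8, 64/3, -64, 1024/5, -2048/3, …
g: a_k = 0, -3, 0, 1/2, 0, -1/40, 0, …
h₀=f·g: eliminate ⇒ L₀, order ≤ 2·2.
L = (-147 - 144·x - 224·x^2 + 256·x^3 + 256·x^4) + (-56 - 160·x + 384·x^2 + 512·x^3)·Dx + (-150 - 160·x - 192·x^2 + 512·x^3 + 512·x^4)·Dx^2 + (-56 - 160·x + 384·x^2 + 512·x^3)·Dx^3 + (-3 - 16·x + 32·x^2 + 256·x^3 + 256·x^4)·Dx^4  (order 4).
h: a_k = 0, 0, -12, 24, -62, 188, -3623/6, …
ICs: h(0) = 0, h′(0) = 0, h′′(0) = -24, h′′′(0) = 144.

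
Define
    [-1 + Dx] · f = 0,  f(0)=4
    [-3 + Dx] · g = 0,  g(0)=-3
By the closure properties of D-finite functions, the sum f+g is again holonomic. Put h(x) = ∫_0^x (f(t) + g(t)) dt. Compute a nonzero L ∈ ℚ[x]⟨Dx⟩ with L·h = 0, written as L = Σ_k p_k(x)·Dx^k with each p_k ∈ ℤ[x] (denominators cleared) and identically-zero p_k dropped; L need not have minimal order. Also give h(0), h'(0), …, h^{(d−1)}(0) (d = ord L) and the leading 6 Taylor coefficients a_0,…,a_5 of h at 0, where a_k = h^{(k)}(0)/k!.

f: a_k = 4, 4, 2, 2/3, 1/6, 1/30, …
g: a_k = -3, -9, -27/2, -27/2, -81/8, -243/40, …
f+g: L₀ = lclm(L_f,L_g), ord ≤ 1+1.
∫: right-multiply L₀ by Dx.
L = 3·Dx - 4·Dx^2 + Dx^3  (order 3).
h: a_k = 0, 1, -5/2, -23/6, -77/24, -239/120, …
ICs: h(0) = 0, h′(0) = 1, h′′(0) = -5.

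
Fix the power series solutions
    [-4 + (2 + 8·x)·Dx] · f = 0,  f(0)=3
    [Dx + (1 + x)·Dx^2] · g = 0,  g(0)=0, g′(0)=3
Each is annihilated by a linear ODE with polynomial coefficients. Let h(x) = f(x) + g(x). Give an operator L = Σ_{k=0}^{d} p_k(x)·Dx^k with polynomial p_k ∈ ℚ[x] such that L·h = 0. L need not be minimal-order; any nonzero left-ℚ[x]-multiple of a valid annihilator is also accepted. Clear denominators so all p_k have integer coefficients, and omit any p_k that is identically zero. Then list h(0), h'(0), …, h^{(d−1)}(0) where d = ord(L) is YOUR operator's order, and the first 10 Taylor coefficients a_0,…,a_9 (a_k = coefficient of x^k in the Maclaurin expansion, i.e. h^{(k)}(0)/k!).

L = (-8 + 4·x)·Dx + (-10 - 8·x + 20·x^2)·Dx^2 + (-1 - 3·x + 6·x^2 + 8·x^3)·Dx^3  (order 3).
h: a_k = 3, 9, -15/2, 13, -123/4, 423/5, -505/2, 5547/7, -20595/8, 25741/3, …
ICs: h(0) = 3, h′(0) = 9, h′′(0) = -15.

f: a_k = 3, 6, -6, 12, -30, 84, -252, 792, -2574, 8580, …
g: a_k = 0, 3, -3/2, 1, -3/4, 3/5, -1/2, 3/7, -3/8, 1/3, …
f+g: L₀ = lclm(L_f,L_g), ord ≤ 1+2.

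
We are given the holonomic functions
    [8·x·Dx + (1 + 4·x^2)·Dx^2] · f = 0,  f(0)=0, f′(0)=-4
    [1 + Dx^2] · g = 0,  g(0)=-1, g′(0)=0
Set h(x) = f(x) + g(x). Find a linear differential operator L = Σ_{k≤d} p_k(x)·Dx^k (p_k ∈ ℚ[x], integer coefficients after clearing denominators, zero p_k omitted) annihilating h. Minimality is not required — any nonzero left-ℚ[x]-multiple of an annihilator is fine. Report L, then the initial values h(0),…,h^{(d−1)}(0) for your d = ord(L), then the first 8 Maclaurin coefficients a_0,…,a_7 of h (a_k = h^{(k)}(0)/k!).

f: a_k = 0, -4, 0, 16/3, 0, -64/5, 0, 256/7, …
g: a_k = -1, 0, 1/2, 0, -1/24, 0, 1/720, 0, …
Sum ⇒ L₀ = lclm(L_f,L_g) in ℚ(x)⟨Dx⟩.
L = (-376·x + 1600·x^3 + 128·x^5)·Dx + (-7 + 76·x^2 + 432·x^4 + 64·x^6)·Dx^2 + (-376·x + 1600·x^3 + 128·x^5)·Dx^3 + (-7 + 76·x^2 + 432·x^4 + 64·x^6)·Dx^4  (order 4).
h: a_k = -1, -4, 1/2, 16/3, -1/24, -64/5, 1/720, 256/7, …
ICs: h(0) = -1, h′(0) = -4, h′′(0) = 1, h′′′(0) = 32.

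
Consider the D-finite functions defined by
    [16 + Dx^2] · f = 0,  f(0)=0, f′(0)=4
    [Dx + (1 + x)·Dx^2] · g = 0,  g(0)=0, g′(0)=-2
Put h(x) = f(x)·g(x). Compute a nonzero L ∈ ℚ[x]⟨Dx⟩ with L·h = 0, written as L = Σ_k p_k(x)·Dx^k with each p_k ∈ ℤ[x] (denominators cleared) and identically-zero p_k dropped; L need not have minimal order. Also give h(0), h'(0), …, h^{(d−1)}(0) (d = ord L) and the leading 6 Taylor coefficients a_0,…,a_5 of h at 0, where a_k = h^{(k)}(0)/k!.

f: a_k = 0, 4, 0, -32/3, 0, 128/15, …
g: a_k = 0, -2, 1, -2/3, 1/2, -2/5, …
Sym-product of L_f,L_g gives L₀ (≤ ord 4).
L = (15072 + 62976·x + 97024·x^2 + 65536·x^3 + 16384·x^4) + (1984 + 6080·x + 6144·x^2 + 2048·x^3)·Dx + (1950 + 8000·x + 12192·x^2 + 8192·x^3 + 2048·x^4)·Dx^2 + (124 + 380·x + 384·x^2 + 128·x^3)·Dx^3 + (63 + 254·x + 383·x^2 + 256·x^3 + 64·x^4)·Dx^4  (order 4).
h: a_k = 0, 0, -8, 4, 56/3, -26/3, …
ICs: h(0) = 0, h′(0) = 0, h′′(0) = -16, h′′′(0) = 24.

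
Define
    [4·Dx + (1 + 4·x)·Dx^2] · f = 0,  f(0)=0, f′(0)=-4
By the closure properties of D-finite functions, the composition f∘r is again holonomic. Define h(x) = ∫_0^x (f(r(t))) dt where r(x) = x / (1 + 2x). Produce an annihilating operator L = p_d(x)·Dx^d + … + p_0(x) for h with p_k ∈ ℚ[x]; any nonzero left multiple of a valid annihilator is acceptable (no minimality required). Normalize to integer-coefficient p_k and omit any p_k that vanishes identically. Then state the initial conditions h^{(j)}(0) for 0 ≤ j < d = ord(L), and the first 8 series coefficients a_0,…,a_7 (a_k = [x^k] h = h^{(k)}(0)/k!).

L = (8 + 24·x)·Dx^2 + (1 + 8·x + 12·x^2)·Dx^3  (order 3).
h: a_k = 0, 0, -2, 16/3, -52/3, 64, -3872/15, 3328/3, …
ICs: h(0) = 0, h′(0) = 0, h′′(0) = -4.

f: a_k = 0, -4, 8, -64/3, 64, -1024/5, 2048/3, -16384/7, …
f∘r: x↦r, Dx↦Dx/r' in L_f ⇒ L₀.
Integrate: L := L₀·Dx.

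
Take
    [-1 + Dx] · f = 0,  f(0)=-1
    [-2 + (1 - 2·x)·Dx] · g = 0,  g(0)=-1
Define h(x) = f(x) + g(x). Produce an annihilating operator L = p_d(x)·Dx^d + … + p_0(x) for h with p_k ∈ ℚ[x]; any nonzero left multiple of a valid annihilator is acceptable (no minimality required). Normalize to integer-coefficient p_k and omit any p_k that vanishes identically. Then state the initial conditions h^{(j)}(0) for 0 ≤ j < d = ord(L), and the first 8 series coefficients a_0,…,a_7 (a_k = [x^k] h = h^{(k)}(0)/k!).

L = (6 + 4·x) + (-7 - 4·x + 4·x^2)·Dx + (1 - 4·x^2)·Dx^2  (order 2).
h: a_k = -2, -3, -9/2, -49/6, -385/24, -3841/120, -46081/720, -645121/5040, …
ICs: h(0) = -2, h′(0) = -3.

f: a_k = -1, -1, -1/2, -1/6, -1/24, -1/120, -1/720, -1/5040, …
g: a_k = -1, -2, -4, -8, -16, -32, -64, -128, …
L₀ := lclm(L_f,L_g); ord L₀ ≤ 1+1.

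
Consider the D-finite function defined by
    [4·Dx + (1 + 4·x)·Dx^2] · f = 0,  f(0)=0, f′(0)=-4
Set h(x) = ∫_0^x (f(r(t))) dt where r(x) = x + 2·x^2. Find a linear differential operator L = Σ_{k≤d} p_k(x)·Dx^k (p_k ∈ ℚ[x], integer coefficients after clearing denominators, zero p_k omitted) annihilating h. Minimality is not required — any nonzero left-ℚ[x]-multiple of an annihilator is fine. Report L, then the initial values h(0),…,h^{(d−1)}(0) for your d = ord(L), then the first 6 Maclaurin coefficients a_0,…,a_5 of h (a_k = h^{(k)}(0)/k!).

f: a_k = 0, -4, 8, -64/3, 64, -1024/5, …
Change of var in L_f (x↦r) gives L₀.
Integrate: L := L₀·Dx.
L = (16·x + 32·x^2)·Dx^2 + (1 + 8·x + 24·x^2 + 32·x^3)·Dx^3  (order 3).
h: a_k = 0, 0, -2, 0, 8/3, -32/5, …
ICs: h(0) = 0, h′(0) = 0, h′′(0) = -4.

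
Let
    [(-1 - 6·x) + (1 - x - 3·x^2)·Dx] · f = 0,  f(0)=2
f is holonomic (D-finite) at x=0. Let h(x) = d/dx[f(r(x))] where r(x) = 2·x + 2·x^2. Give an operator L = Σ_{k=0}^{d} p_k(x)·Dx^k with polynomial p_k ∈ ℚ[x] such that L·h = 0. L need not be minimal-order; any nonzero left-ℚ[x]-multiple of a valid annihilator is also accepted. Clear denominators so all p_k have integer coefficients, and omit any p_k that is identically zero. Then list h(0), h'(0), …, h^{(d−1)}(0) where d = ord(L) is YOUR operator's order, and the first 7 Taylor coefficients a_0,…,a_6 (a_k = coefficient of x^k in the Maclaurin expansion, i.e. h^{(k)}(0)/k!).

L = (18 + 156·x + 804·x^2 + 2736·x^3 + 4968·x^4 + 4320·x^5 + 1440·x^6) + (-1 - 12·x + 6·x^2 + 268·x^3 + 900·x^4 + 1368·x^5 + 1008·x^6 + 288·x^7)·Dx  (order 1).
h: a_k = 4, 72, 528, 3904, 26640, 173856, 1106560, …
ICs: h(0) = 4.

f: a_k = 2, 2, 8, 14, 38, 80, 194, …
h₀=f(r): pull back L_f along r ⇒ L₀.
h₀' ⇒ L via d/dx closure of L₀.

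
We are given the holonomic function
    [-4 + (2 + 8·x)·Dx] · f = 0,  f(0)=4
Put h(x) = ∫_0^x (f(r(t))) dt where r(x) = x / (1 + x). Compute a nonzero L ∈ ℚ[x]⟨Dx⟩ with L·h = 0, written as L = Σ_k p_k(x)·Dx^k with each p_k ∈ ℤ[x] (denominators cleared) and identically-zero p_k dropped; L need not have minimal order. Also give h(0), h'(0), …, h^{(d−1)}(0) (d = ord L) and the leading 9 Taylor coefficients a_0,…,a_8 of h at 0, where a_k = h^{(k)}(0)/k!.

L = -2·Dx + (1 + 6·x + 5·x^2)·Dx^2  (order 2).
h: a_k = 0, 4, 4, -16/3, 10, -24, 68, -1504/7, 731, …
ICs: h(0) = 0, h′(0) = 4.

f: a_k = 4, 8, -8, 16, -40, 112, -336, 1056, -3432, …
Change of var in L_f (x↦r) gives L₀.
h=∫h₀ ⇒ L = L₀·Dx.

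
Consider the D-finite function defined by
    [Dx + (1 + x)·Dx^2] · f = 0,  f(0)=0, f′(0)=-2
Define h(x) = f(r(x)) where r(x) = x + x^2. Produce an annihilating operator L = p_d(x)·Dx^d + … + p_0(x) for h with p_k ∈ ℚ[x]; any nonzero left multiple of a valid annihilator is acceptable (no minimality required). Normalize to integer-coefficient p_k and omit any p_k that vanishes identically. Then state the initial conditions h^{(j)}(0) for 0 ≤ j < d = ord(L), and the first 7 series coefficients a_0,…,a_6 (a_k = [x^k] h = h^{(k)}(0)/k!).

L = (-1 + 2·x + 2·x^2)·Dx + (1 + 3·x + 3·x^2 + 2·x^3)·Dx^2  (order 2).
h: a_k = 0, -2, -1, 4/3, -1/2, -2/5, 2/3, …
ICs: h(0) = 0, h′(0) = -2.

f: a_k = 0, -2, 1, -2/3, 1/2, -2/5, 1/3, …
Change of var in L_f (x↦r) gives L₀.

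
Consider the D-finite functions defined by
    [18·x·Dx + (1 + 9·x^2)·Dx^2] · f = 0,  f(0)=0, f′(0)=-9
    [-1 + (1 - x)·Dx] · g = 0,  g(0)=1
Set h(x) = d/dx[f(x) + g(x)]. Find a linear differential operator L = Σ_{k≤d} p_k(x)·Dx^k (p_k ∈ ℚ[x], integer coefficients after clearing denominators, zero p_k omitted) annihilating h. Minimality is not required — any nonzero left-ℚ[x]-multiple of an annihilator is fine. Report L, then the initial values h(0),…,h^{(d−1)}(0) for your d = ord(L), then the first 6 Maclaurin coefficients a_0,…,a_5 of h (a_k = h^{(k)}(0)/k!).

L = (18 - 72·x - 486·x^2) + (-12 + 18·x + 180·x^2 - 486·x^3)·Dx + (1 + 8·x + 72·x^3 - 81·x^4)·Dx^2  (order 2).
h: a_k = -8, 2, 84, 4, -724, 6, …
ICs: h(0) = -8, h′(0) = 2.

f: a_k = 0, -9, 0, 27, 0, -729/5, …
g: a_k = 1, 1, 1, 1, 1, 1, …
f+g: L₀ = lclm(L_f,L_g), ord ≤ 2+1.
h₀' ⇒ L via d/dx closure of L₀.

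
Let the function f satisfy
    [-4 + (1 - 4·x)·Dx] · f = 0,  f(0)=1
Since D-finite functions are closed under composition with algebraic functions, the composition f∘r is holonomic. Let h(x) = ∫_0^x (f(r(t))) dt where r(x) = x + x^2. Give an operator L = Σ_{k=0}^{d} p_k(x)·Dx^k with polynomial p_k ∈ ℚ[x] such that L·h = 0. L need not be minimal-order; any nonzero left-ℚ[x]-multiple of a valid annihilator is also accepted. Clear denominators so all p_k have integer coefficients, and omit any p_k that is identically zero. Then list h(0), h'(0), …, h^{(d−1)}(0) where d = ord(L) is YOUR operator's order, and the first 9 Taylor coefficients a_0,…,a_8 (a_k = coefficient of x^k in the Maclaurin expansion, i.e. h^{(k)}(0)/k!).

L = (4 + 8·x)·Dx + (-1 + 4·x + 4·x^2)·Dx^2  (order 2).
h: a_k = 0, 1, 2, 20/3, 24, 464/5, 1120/3, 10816/7, 6528, …
ICs: h(0) = 0, h′(0) = 1.

f: a_k = 1, 4, 16, 64, 256, 1024, 4096, 16384, 65536, …
L₀ from L_f via x↦r, Dx↦r'^{-1}Dx.
∫: right-multiply L₀ by Dx.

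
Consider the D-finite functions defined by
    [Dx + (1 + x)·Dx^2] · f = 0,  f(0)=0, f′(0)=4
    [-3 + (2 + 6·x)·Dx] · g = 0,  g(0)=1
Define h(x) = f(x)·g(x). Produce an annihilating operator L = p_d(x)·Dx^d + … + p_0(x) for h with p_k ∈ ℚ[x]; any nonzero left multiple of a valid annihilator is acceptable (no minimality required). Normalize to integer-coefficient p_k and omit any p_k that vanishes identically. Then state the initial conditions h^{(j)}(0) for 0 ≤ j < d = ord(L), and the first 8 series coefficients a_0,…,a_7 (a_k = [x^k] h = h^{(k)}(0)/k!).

f: a_k = 0, 4, -2, 4/3, -1, 4/5, -2/3, 4/7, …
g: a_k = 1, 3/2, -9/8, 27/16, -405/128, 1701/256, -15309/1024, 72171/2048, …
h₀=f·g: eliminate ⇒ L₀, order ≤ 2·1.
L = (21 + 9·x) + (-8 - 24·x)·Dx + (4 + 28·x + 60·x^2 + 36·x^3)·Dx^2  (order 2).
h: a_k = 0, 4, 4, -37/6, 10, -2917/160, 17671/480, -719709/8960, …
ICs: h(0) = 0, h′(0) = 4.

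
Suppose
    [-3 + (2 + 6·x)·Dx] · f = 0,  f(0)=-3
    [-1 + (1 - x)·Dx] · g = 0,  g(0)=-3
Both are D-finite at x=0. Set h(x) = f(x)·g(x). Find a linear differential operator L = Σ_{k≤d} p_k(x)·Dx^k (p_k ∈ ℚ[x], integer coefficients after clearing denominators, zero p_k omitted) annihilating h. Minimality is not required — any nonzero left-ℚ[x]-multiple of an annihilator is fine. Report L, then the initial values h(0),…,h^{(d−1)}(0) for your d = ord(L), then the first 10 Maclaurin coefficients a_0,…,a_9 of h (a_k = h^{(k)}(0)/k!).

f: a_k = -3, -9/2, 27/8, -81/16, 1215/128, -5103/256, 45927/1024, -216513/2048, 8444007/32768, -42220035/65536, …
g: a_k = -3, -3, -3, -3, -3, -3, -3, -3, -3, -3, …
Sym-product of L_f,L_g gives L₀ (≤ ord 1).
L = (5 + 3·x) + (-2 - 4·x + 6·x^2)·Dx  (order 1).
h: a_k = 9, 45/2, 99/8, 441/16, -117/128, 15075/256, -77481/1024, 494577/2048, -17418789/32768, 91822527/65536, …
ICs: h(0) = 9.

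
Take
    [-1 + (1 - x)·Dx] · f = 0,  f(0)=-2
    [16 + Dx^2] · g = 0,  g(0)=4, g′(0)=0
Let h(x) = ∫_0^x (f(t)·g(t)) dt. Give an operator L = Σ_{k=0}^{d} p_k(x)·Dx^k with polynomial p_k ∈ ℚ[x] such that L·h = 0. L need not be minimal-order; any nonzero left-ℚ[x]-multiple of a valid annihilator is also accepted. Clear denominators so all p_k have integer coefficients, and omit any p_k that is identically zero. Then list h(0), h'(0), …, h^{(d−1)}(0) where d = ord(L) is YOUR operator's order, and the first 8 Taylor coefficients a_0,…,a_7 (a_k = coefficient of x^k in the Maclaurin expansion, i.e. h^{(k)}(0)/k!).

f: a_k = -2, -2, -2, -2, -2, -2, -2, -2, …
g: a_k = 4, 0, -32, 0, 128/3, 0, -1024/45, 0, …
Sym-product of L_f,L_g gives L₀ (≤ ord 2).
Integrate: L := L₀·Dx.
L = (-16 + 16·x)·Dx + 2·Dx^2 + (-1 + x)·Dx^3  (order 3).
h: a_k = 0, -8, -4, 56/3, 14, -88/15, -44/9, 104/45, …
ICs: h(0) = 0, h′(0) = -8, h′′(0) = -8.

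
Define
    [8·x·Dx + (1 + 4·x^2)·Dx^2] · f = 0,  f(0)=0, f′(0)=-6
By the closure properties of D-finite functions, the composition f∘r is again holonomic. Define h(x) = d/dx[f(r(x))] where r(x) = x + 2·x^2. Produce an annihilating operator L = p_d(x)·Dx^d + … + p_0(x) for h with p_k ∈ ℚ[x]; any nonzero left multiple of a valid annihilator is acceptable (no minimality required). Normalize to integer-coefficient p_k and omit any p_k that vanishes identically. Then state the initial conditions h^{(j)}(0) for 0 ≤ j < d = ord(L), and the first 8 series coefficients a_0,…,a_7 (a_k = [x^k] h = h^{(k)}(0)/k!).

f: a_k = 0, -6, 0, 8, 0, -96/5, 0, 384/7, …
f∘r: x↦r, Dx↦Dx/r' in L_f ⇒ L₀.
h₀' ⇒ L via d/dx closure of L₀.
L = (-4 + 8·x + 64·x^2 + 192·x^3 + 192·x^4) + (1 + 4·x + 4·x^2 + 32·x^3 + 80·x^4 + 64·x^5)·Dx  (order 1).
h: a_k = -6, -24, 24, 192, 384, -768, -4992, -6144, …
ICs: h(0) = -6.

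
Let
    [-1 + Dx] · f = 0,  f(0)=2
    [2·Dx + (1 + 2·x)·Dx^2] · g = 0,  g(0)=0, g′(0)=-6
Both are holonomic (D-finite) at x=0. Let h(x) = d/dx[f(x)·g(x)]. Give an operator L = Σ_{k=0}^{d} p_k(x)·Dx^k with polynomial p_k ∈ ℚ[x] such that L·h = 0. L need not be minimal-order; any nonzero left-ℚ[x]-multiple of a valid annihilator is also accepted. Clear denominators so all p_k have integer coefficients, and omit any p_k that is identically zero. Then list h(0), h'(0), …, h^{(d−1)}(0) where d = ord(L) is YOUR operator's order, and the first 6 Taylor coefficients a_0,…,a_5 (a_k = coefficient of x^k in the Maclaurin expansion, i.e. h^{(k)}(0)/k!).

L = (5 - 4·x + 4·x^2) + (-4 + 4·x - 8·x^2)·Dx + (-1 + 4·x^2)·Dx^2  (order 2).
h: a_k = -12, 0, -30, 48, -209/2, 212, …
ICs: h(0) = -12, h′(0) = 0.

f: a_k = 2, 2, 1, 1/3, 1/12, 1/60, …
g: a_k = 0, -6, 6, -8, 12, -96/5, …
L₀ := L_f ⊗_s L_g (sym. prod.), ord ≤ 2.
h₀' ⇒ L via d/dx closure of L₀.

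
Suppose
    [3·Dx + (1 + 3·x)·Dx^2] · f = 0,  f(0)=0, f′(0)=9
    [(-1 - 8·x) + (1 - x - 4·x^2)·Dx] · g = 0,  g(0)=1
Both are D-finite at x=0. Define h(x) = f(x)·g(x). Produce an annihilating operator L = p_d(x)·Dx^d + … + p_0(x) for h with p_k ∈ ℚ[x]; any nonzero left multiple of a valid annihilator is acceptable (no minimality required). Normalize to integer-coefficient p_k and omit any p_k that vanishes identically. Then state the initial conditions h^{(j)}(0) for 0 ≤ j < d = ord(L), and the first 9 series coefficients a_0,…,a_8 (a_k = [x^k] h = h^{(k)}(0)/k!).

L = (11 + 48·x) + (-1 + 25·x + 60·x^2)·Dx + (-1 - 2·x + 7·x^2 + 12·x^3)·Dx^2  (order 2).
h: a_k = 0, 9, -9/2, 117/2, -81/4, 7191/20, -1719/20, 64107/28, -144099/280, …
ICs: h(0) = 0, h′(0) = 9.

f: a_k = 0, 9, -27/2, 27, -243/4, 729/5, -729/2, 6561/7, -19683/8, …
g: a_k = 1, 1, 5, 9, 29, 65, 181, 441, 1165, …
Product ⇒ symmetric product L₀, ord ≤ 2.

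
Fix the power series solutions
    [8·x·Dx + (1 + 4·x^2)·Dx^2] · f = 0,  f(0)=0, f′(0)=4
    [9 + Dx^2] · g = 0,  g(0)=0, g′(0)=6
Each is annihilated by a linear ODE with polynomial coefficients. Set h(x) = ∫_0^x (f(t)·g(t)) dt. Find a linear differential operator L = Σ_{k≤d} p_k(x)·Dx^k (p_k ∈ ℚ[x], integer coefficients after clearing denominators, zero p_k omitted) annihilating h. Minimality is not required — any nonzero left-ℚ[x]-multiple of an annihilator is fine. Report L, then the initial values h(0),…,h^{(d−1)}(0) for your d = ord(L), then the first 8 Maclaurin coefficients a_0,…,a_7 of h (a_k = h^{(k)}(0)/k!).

f: a_k = 0, 4, 0, -16/3, 0, 64/5, 0, -256/7, …
g: a_k = 0, 6, 0, -9, 0, 81/20, 0, -243/280, …
h₀=f·g: eliminate ⇒ L₀, order ≤ 2·2.
Integrate: L := L₀·Dx.
L = (2925 + 31536·x^2 + 95904·x^4 + 186624·x^6 + 186624·x^8)·Dx + (2448·x + 20160·x^3 + 62208·x^5 + 82944·x^7)·Dx^2 + (442 + 5088·x^2 + 19008·x^4 + 41472·x^6 + 41472·x^8)·Dx^3 + (272·x + 2240·x^3 + 6912·x^5 + 9216·x^7)·Dx^4 + (13 + 176·x^2 + 928·x^4 + 2304·x^6 + 2304·x^8)·Dx^5  (order 5).
h: a_k = 0, 0, 0, 8, 0, -68/5, 0, 141/7, …
ICs: h(0) = 0, h′(0) = 0, h′′(0) = 0, h′′′(0) = 48, h′′′′(0) = 0.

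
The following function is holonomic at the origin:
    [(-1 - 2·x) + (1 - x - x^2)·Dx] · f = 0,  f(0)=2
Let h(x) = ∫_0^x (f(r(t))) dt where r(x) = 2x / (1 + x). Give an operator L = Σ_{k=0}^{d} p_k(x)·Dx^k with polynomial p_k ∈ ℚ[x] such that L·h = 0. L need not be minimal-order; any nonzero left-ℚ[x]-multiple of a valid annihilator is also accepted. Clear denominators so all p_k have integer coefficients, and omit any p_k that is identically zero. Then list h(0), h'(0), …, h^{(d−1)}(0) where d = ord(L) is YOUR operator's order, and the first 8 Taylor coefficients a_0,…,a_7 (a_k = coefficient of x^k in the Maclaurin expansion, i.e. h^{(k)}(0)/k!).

f: a_k = 2, 2, 4, 6, 10, 16, 26, 42, …
Substitute x→r, Dx→(1/r')Dx; clear ⇒ L₀.
h=∫₀ˣh₀: take L = L₀·Dx.
L = (2 + 10·x)·Dx + (-1 - x + 5·x^2 + 5·x^3)·Dx^2  (order 2).
h: a_k = 0, 2, 2, 4, 5, 12, 50/3, 300/7, …
ICs: h(0) = 0, h′(0) = 2.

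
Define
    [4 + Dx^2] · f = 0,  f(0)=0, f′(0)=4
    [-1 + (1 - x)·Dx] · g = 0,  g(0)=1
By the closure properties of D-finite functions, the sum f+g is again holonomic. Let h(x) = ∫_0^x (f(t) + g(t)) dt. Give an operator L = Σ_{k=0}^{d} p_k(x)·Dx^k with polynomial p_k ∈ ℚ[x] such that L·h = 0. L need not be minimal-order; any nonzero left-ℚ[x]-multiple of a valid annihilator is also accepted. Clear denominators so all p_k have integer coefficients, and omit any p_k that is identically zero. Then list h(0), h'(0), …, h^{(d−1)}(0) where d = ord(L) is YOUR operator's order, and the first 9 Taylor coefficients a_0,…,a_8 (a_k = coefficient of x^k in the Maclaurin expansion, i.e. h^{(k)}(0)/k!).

L = (-20 + 16·x - 8·x^2)·Dx + (12 - 28·x + 24·x^2 - 8·x^3)·Dx^2 + (-5 + 4·x - 2·x^2)·Dx^3 + (3 - 7·x + 6·x^2 - 2·x^3)·Dx^4  (order 4).
h: a_k = 0, 1, 5/2, 1/3, -5/12, 1/5, 23/90, 1/7, 299/2520, …
ICs: h(0) = 0, h′(0) = 1, h′′(0) = 5, h′′′(0) = 2.

f: a_k = 0, 4, 0, -8/3, 0, 8/15, 0, -16/315, 0, …
g: a_k = 1, 1, 1, 1, 1, 1, 1, 1, 1, …
f+g: L₀ = lclm(L_f,L_g), ord ≤ 2+1.
Integrate: L := L₀·Dx.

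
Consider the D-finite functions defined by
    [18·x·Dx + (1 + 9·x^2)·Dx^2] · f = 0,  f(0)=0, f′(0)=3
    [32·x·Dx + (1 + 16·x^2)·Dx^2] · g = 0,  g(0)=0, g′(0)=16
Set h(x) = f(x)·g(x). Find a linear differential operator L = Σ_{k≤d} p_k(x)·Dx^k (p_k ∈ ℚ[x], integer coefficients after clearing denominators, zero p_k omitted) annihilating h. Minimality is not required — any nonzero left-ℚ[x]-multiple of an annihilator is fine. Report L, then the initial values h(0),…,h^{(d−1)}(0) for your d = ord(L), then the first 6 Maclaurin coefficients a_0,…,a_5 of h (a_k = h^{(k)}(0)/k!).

L = (-3456·x - 144000·x^3 - 1327104·x^5 + 4147200·x^7 + 71663616·x^9)·Dx + (-100 - 11532·x^2 - 259200·x^4 - 1161216·x^6 + 14515200·x^8 + 107495424·x^10)·Dx^2 + (-200·x - 7880·x^3 - 86400·x^5 + 194112·x^7 + 8294400·x^9 + 35831808·x^11)·Dx^3 + (-1 - 50·x^2 - 769·x^4 + 110736·x^8 + 1036800·x^10 + 2985984·x^12)·Dx^4  (order 4).
h: a_k = 0, 0, 48, 0, -400, 0, …
ICs: h(0) = 0, h′(0) = 0, h′′(0) = 96, h′′′(0) = 0.

f: a_k = 0, 3, 0, -9, 0, 243/5, …
g: a_k = 0, 16, 0, -256/3, 0, 4096/5, …
Product ⇒ symmetric product L₀, ord ≤ 4.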